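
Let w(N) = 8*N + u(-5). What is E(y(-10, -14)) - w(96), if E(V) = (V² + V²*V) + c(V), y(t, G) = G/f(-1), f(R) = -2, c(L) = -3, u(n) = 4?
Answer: -383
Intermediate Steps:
w(N) = 4 + 8*N (w(N) = 8*N + 4 = 4 + 8*N)
y(t, G) = -G/2 (y(t, G) = G/(-2) = G*(-½) = -G/2)
E(V) = -3 + V² + V³ (E(V) = (V² + V²*V) - 3 = (V² + V³) - 3 = -3 + V² + V³)
E(y(-10, -14)) - w(96) = (-3 + (-½*(-14))² + (-½*(-14))³) - (4 + 8*96) = (-3 + 7² + 7³) - (4 + 768) = (-3 + 49 + 343) - 1*772 = 389 - 772 = -383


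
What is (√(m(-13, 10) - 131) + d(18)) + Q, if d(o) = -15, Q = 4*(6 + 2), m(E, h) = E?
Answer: 17 + 12*I ≈ 17.0 + 12.0*I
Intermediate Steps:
Q = 32 (Q = 4*8 = 32)
(√(m(-13, 10) - 131) + d(18)) + Q = (√(-13 - 131) - 15) + 32 = (√(-144) - 15) + 32 = (12*I - 15) + 32 = (-15 + 12*I) + 32 = 17 + 12*I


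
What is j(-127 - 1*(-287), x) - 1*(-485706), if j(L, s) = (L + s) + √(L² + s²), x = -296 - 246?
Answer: 485324 + 2*√79841 ≈ 4.8589e+5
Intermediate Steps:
x = -542
j(L, s) = L + s + √(L² + s²)
j(-127 - 1*(-287), x) - 1*(-485706) = ((-127 - 1*(-287)) - 542 + √((-127 - 1*(-287))² + (-542)²)) - 1*(-485706) = ((-127 + 287) - 542 + √((-127 + 287)² + 293764)) + 485706 = (160 - 542 + √(160² + 293764)) + 485706 = (160 - 542 + √(25600 + 293764)) + 485706 = (160 - 542 + √319364) + 485706 = (160 - 542 + 2*√79841) + 485706 = (-382 + 2*√79841) + 485706 = 485324 + 2*√79841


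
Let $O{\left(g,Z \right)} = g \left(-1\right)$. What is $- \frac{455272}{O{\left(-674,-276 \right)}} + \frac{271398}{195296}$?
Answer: $- \frac{22182469565}{32907376} \approx -674.09$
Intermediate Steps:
$O{\left(g,Z \right)} = - g$
$- \frac{455272}{O{\left(-674,-276 \right)}} + \frac{271398}{195296} = - \frac{455272}{\left(-1\right) \left(-674\right)} + \frac{271398}{195296} = - \frac{455272}{674} + 271398 \cdot \frac{1}{195296} = \left(-455272\right) \frac{1}{674} + \frac{135699}{97648} = - \frac{227636}{337} + \frac{135699}{97648} = - \frac{22182469565}{32907376}$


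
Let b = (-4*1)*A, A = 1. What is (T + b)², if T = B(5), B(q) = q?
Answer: 1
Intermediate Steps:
T = 5
b = -4 (b = -4*1*1 = -4*1 = -4)
(T + b)² = (5 - 4)² = 1² = 1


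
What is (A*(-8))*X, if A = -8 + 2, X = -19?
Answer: -912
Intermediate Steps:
A = -6
(A*(-8))*X = -6*(-8)*(-19) = 48*(-19) = -912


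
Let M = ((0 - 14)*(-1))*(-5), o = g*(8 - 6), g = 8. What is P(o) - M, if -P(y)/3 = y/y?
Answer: 67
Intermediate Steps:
o = 16 (o = 8*(8 - 6) = 8*2 = 16)
P(y) = -3 (P(y) = -3*y/y = -3*1 = -3)
M = -70 (M = -14*(-1)*(-5) = 14*(-5) = -70)
P(o) - M = -3 - 1*(-70) = -3 + 70 = 67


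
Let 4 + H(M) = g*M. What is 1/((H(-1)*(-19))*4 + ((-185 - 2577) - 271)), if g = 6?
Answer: -1/2273 ≈ -0.00043995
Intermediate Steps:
H(M) = -4 + 6*M
1/((H(-1)*(-19))*4 + ((-185 - 2577) - 271)) = 1/(((-4 + 6*(-1))*(-19))*4 + ((-185 - 2577) - 271)) = 1/(((-4 - 6)*(-19))*4 + (-2762 - 271)) = 1/(-10*(-19)*4 - 3033) = 1/(190*4 - 3033) = 1/(760 - 3033) = 1/(-2273) = -1/2273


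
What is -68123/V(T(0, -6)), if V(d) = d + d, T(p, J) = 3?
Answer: -68123/6 ≈ -11354.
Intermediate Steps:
V(d) = 2*d
-68123/V(T(0, -6)) = -68123/(2*3) = -68123/6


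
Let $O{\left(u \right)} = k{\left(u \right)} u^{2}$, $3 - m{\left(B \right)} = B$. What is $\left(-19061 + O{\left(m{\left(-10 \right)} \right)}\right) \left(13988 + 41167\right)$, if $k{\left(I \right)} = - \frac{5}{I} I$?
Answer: $-1097915430$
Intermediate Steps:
$m{\left(B \right)} = 3 - B$
$k{\left(I \right)} = -5$
$O{\left(u \right)} = - 5 u^{2}$
$\left(-19061 + O{\left(m{\left(-10 \right)} \right)}\right) \left(13988 + 41167\right) = \left(-19061 - 5 \left(3 - -10\right)^{2}\right) \left(13988 + 41167\right) = \left(-19061 - 5 \left(3 + 10\right)^{2}\right) 55155 = \left(-19061 - 5 \cdot 13^{2}\right) 55155 = \left(-19061 - 845\right) 55155 = \left(-19906\right) 55155 = -1097915430$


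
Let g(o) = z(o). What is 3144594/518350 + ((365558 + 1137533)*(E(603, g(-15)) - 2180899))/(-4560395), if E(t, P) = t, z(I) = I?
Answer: 24267747164583289/33769724975 ≈ 7.1862e+5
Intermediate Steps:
g(o) = o
3144594/518350 + ((365558 + 1137533)*(E(603, g(-15)) - 2180899))/(-4560395) = 3144594/518350 + ((365558 + 1137533)*(603 - 2180899))/(-4560395) = 3144594*(1/518350) + (1503091*(-2180296))*(-1/4560395) = 1572297/259175 - 3277183294936*(-1/4560395) = 1572297/259175 + 3277183294936/4560395 = 24267747164583289/33769724975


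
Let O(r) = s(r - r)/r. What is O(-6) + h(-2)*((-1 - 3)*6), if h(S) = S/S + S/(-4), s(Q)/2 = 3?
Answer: -37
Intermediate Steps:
s(Q) = 6 (s(Q) = 2*3 = 6)
O(r) = 6/r
h(S) = 1 - S/4 (h(S) = 1 + S*(-1/4) = 1 - S/4)
O(-6) + h(-2)*((-1 - 3)*6) = 6/(-6) + (1 - 1/4*(-2))*((-1 - 3)*6) = 6*(-1/6) + (1 + 1/2)*(-4*6) = -1 + (3/2)*(-24) = -1 - 36 = -37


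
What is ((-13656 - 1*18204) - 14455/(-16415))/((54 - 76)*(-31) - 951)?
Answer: 2134561/18023 ≈ 118.44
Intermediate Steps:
((-13656 - 1*18204) - 14455/(-16415))/((54 - 76)*(-31) - 951) = ((-13656 - 18204) - 14455*(-1/16415))/(-22*(-31) - 951) = (-31860 + 59/67)/(682 - 951) = -2134561/67/(-269) = -2134561/67*(-1/269) = 2134561/18023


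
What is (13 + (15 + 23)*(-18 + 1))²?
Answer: 400689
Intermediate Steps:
(13 + (15 + 23)*(-18 + 1))² = (13 + 38*(-17))² = (13 - 646)² = (-633)² = 400689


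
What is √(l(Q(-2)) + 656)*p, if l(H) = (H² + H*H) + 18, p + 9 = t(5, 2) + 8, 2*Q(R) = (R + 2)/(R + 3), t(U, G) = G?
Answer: √674 ≈ 25.962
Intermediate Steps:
Q(R) = (2 + R)/(2*(3 + R)) (Q(R) = ((R + 2)/(R + 3))/2 = ((2 + R)/(3 + R))/2 = (2 + R)/(2*(3 + R)))
p = 1 (p = -9 + (2 + 8) = -9 + 10 = 1)
l(H) = 18 + 2*H² (l(H) = (H² + H²) + 18 = 2*H² + 18 = 18 + 2*H²)
√(l(Q(-2)) + 656)*p = √((18 + 2*((2 - 2)/(2*(3 - 2)))²) + 656)*1 = √((18 + 2*((½)*0/1)²) + 656)*1 = √((18 + 2*((½)*1*0)²) + 656)*1 = √((18 + 2*0²) + 656)*1 = √((18 + 2*0) + 656)*1 = √((18 + 0) + 656)*1 = √(18 + 656)*1 = √674*1 = √674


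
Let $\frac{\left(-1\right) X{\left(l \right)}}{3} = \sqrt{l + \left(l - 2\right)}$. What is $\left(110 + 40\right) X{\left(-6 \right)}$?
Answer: $- 450 i \sqrt{14} \approx - 1683.7 i$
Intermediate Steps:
$X{\left(l \right)} = - 3 \sqrt{-2 + 2 l}$ ($X{\left(l \right)} = - 3 \sqrt{l + \left(l - 2\right)} = - 3 \sqrt{l + \left(-2 + l\right)} = - 3 \sqrt{-2 + 2 l}$)
$\left(110 + 40\right) X{\left(-6 \right)} = \left(110 + 40\right) \left(- 3 \sqrt{-2 + 2 \left(-6\right)}\right) = 150 \left(- 3 \sqrt{-2 - 12}\right) = 150 \left(- 3 \sqrt{-14}\right) = 150 \left(- 3 i \sqrt{14}\right) = - 450 i \sqrt{14}$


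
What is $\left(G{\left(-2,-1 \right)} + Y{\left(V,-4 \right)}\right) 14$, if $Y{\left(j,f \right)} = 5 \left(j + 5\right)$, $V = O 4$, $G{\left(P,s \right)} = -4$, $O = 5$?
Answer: $1694$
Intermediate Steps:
$V = 20$ ($V = 5 \cdot 4 = 20$)
$Y{\left(j,f \right)} = 25 + 5 j$ ($Y{\left(j,f \right)} = 5 \left(5 + j\right) = 25 + 5 j$)
$\left(G{\left(-2,-1 \right)} + Y{\left(V,-4 \right)}\right) 14 = \left(-4 + \left(25 + 5 \cdot 20\right)\right) 14 = \left(-4 + \left(25 + 100\right)\right) 14 = \left(-4 + 125\right) 14 = 121 \cdot 14 = 1694$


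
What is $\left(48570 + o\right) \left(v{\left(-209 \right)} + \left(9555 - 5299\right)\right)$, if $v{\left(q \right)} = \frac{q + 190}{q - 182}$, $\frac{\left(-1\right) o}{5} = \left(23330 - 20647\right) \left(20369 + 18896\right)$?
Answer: $- \frac{876475067431575}{391} \approx -2.2416 \cdot 10^{12}$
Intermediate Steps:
$o = -526739975$ ($o = - 5 \left(23330 - 20647\right) \left(20369 + 18896\right) = - 5 \cdot 2683 \cdot 39265 = \left(-5\right) 105347995 = -526739975$)
$v{\left(q \right)} = \frac{190 + q}{-182 + q}$
$\left(48570 + o\right) \left(v{\left(-209 \right)} + \left(9555 - 5299\right)\right) = \left(48570 - 526739975\right) \left(\frac{190 - 209}{-182 - 209} + \left(9555 - 5299\right)\right) = - 526691405 \left(\frac{1}{-391} \left(-19\right) + \left(9555 - 5299\right)\right) = - 526691405 \left(\left(- \frac{1}{391}\right) \left(-19\right) + 4256\right) = - 526691405 \left(\frac{19}{391} + 4256\right) = \left(-526691405\right) \frac{1664115}{391} = - \frac{876475067431575}{391}$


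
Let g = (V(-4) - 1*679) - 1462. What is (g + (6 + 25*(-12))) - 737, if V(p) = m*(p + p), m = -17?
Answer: -3036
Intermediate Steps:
V(p) = -34*p (V(p) = -17*(p + p) = -34*p)
g = -2005 (g = (-34*(-4) - 1*679) - 1462 = (136 - 679) - 1462 = -543 - 1462 = -2005)
(g + (6 + 25*(-12))) - 737 = (-2005 + (6 + 25*(-12))) - 737 = (-2005 + (6 - 300)) - 737 = (-2005 - 294) - 737 = -2299 - 737 = -3036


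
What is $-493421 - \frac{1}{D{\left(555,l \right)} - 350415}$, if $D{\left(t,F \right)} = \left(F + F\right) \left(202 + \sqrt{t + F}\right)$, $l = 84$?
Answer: $- \frac{16470544674779642}{33380307435} + \frac{56 \sqrt{71}}{11126769145} \approx -4.9342 \cdot 10^{5}$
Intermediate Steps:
$D{\left(t,F \right)} = 2 F \left(202 + \sqrt{F + t}\right)$
$-493421 - \frac{1}{D{\left(555,l \right)} - 350415} = -493421 - \frac{1}{2 \cdot 84 \left(202 + \sqrt{84 + 555}\right) - 350415} = -493421 - \frac{1}{2 \cdot 84 \left(202 + \sqrt{639}\right) - 350415} = -493421 - \frac{1}{2 \cdot 84 \left(202 + 3 \sqrt{71}\right) - 350415} = -493421 - \frac{1}{\left(33936 + 504 \sqrt{71}\right) - 350415} = -493421 - \frac{1}{-316479 + 504 \sqrt{71}}$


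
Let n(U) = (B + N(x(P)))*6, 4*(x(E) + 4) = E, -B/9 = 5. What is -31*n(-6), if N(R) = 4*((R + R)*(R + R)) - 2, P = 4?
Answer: -18042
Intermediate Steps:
B = -45 (B = -9*5 = -45)
x(E) = -4 + E/4
N(R) = -2 + 16*R**2 (N(R) = 4*((2*R)*(2*R)) - 2 = 4*(4*R**2) - 2 = 16*R**2 - 2 = -2 + 16*R**2)
n(U) = 582 (n(U) = (-45 + (-2 + 16*(-4 + (1/4)*4)**2))*6 = (-45 + (-2 + 16*(-4 + 1)**2))*6 = (-45 + (-2 + 16*(-3)**2))*6 = (-45 + (-2 + 16*9))*6 = (-45 + (-2 + 144))*6 = (-45 + 142)*6 = 97*6 = 582)
-31*n(-6) = -31*582 = -18042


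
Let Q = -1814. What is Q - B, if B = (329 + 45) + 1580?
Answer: -3768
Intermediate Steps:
B = 1954 (B = 374 + 1580 = 1954)
Q - B = -1814 - 1*1954 = -1814 - 1954 = -3768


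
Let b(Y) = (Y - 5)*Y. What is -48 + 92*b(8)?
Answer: 2160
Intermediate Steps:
b(Y) = Y*(-5 + Y) (b(Y) = (-5 + Y)*Y = Y*(-5 + Y))
-48 + 92*b(8) = -48 + 92*(8*(-5 + 8)) = -48 + 92*(8*3) = -48 + 92*24 = -48 + 2208 = 2160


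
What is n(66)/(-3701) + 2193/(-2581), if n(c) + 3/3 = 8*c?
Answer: -9476480/9552281 ≈ -0.99206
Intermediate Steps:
n(c) = -1 + 8*c
n(66)/(-3701) + 2193/(-2581) = (-1 + 8*66)/(-3701) + 2193/(-2581) = (-1 + 528)*(-1/3701) + 2193*(-1/2581) = 527*(-1/3701) - 2193/2581 = -527/3701 - 2193/2581 = -9476480/9552281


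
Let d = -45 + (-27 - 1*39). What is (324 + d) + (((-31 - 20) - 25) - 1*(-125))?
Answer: 262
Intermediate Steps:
d = -111 (d = -45 + (-27 - 39) = -45 - 66 = -111)
(324 + d) + (((-31 - 20) - 25) - 1*(-125)) = (324 - 111) + (((-31 - 20) - 25) - 1*(-125)) = 213 + ((-51 - 25) + 125) = 213 + (-76 + 125) = 213 + 49 = 262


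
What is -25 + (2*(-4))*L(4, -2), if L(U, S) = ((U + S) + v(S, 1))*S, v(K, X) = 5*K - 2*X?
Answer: -185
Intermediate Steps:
v(K, X) = -2*X + 5*K
L(U, S) = S*(-2 + U + 6*S) (L(U, S) = ((U + S) + (-2*1 + 5*S))*S = ((S + U) + (-2 + 5*S))*S = (-2 + U + 6*S)*S = S*(-2 + U + 6*S))
-25 + (2*(-4))*L(4, -2) = -25 + (2*(-4))*(-2*(-2 + 4 + 6*(-2))) = -25 - (-16)*(-2 + 4 - 12) = -25 - (-16)*(-10) = -25 - 8*20 = -25 - 160 = -185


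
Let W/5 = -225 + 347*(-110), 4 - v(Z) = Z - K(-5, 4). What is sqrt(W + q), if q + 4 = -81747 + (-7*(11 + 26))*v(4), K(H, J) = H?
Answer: 37*I*sqrt(199) ≈ 521.95*I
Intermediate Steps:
v(Z) = -1 - Z (v(Z) = 4 - (Z - 1*(-5)) = 4 - (Z + 5) = 4 - (5 + Z) = 4 + (-5 - Z) = -1 - Z)
q = -80456 (q = -4 + (-81747 + (-7*(11 + 26))*(-1 - 1*4)) = -4 + (-81747 + (-7*37)*(-1 - 4)) = -4 + (-81747 - 259*(-5)) = -4 + (-81747 + 1295) = -4 - 80452 = -80456)
W = -191975 (W = 5*(-225 + 347*(-110)) = 5*(-225 - 38170) = 5*(-38395) = -191975)
sqrt(W + q) = sqrt(-191975 - 80456) = sqrt(-272431) = 37*I*sqrt(199)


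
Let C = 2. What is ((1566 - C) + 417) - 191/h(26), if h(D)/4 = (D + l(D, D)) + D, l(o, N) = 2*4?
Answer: 475249/240 ≈ 1980.2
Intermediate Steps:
l(o, N) = 8
h(D) = 32 + 8*D (h(D) = 4*((D + 8) + D) = 4*((8 + D) + D) = 4*(8 + 2*D) = 32 + 8*D)
((1566 - C) + 417) - 191/h(26) = ((1566 - 1*2) + 417) - 191/(32 + 8*26) = ((1566 - 2) + 417) - 191/(32 + 208) = (1564 + 417) - 191/240 = 1981 - 191*1/240 = 1981 - 191/240 = 475249/240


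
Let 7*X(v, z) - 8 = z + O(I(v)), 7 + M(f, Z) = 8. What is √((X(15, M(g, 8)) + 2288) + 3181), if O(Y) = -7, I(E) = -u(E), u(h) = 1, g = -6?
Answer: √267995/7 ≈ 73.955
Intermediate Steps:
I(E) = -1 (I(E) = -1*1 = -1)
M(f, Z) = 1 (M(f, Z) = -7 + 8 = 1)
X(v, z) = ⅐ + z/7 (X(v, z) = 8/7 + (z - 7)/7 = 8/7 + (-7 + z)/7 = 8/7 + (-1 + z/7) = ⅐ + z/7)
√((X(15, M(g, 8)) + 2288) + 3181) = √(((⅐ + (⅐)*1) + 2288) + 3181) = √(((⅐ + ⅐) + 2288) + 3181) = √((2/7 + 2288) + 3181) = √(16018/7 + 3181) = √(38285/7) = √267995/7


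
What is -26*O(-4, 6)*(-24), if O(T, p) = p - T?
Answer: 6240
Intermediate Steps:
-26*O(-4, 6)*(-24) = -26*(6 - 1*(-4))*(-24) = -26*(6 + 4)*(-24) = -26*10*(-24) = -260*(-24) = 6240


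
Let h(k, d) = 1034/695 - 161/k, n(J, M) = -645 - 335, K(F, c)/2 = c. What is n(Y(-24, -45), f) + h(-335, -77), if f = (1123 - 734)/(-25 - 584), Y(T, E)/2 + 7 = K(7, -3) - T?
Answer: -45542043/46565 ≈ -978.03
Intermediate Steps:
K(F, c) = 2*c
Y(T, E) = -26 - 2*T (Y(T, E) = -14 + 2*(2*(-3) - T) = -14 + 2*(-6 - T) = -14 + (-12 - 2*T) = -26 - 2*T)
f = -389/609 (f = 389/(-609) = 389*(-1/609) = -389/609 ≈ -0.63875)
n(J, M) = -980
h(k, d) = 1034/695 - 161/k (h(k, d) = 1034*(1/695) - 161/k = 1034/695 - 161/k)
n(Y(-24, -45), f) + h(-335, -77) = -980 + (1034/695 - 161/(-335)) = -980 + (1034/695 - 161*(-1/335)) = -980 + (1034/695 + 161/335) = -980 + 91657/46565 = -45542043/46565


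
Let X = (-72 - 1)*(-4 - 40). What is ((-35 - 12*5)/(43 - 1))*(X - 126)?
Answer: -146585/21 ≈ -6980.2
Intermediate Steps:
X = 3212 (X = -73*(-44) = 3212)
((-35 - 12*5)/(43 - 1))*(X - 126) = ((-35 - 12*5)/(43 - 1))*(3212 - 126) = ((-35 - 60)/42)*3086 = -95*1/42*3086 = -95/42*3086 = -146585/21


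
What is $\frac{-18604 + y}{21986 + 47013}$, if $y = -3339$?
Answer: $- \frac{21943}{68999} \approx -0.31802$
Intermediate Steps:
$\frac{-18604 + y}{21986 + 47013} = \frac{-18604 - 3339}{21986 + 47013} = - \frac{21943}{68999}$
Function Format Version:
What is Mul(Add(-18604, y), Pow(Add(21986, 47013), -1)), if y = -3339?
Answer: Rational(-21943, 68999) ≈ -0.31802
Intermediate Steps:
Mul(Add(-18604, y), Pow(Add(21986, 47013), -1)) = Mul(Add(-18604, -3339), Pow(Add(21986, 47013), -1)) = Mul(-21943, Pow(68999, -1)) = Mul(-21943, Rational(1, 68999)) = Rational(-21943, 68999)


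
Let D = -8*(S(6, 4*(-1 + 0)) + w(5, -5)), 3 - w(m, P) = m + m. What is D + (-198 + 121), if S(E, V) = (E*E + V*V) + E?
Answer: -485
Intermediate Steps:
w(m, P) = 3 - 2*m (w(m, P) = 3 - (m + m) = 3 - 2*m)
S(E, V) = E + E² + V² (S(E, V) = (E² + V²) + E = E + E² + V²)
D = -408 (D = -8*((6 + 6² + (4*(-1 + 0))²) + (3 - 2*5)) = -8*((6 + 36 + (4*(-1))²) + (3 - 10)) = -8*((6 + 36 + (-4)²) - 7) = -8*((6 + 36 + 16) - 7) = -8*(58 - 7) = -8*51 = -408)
D + (-198 + 121) = -408 + (-198 + 121) = -408 - 77 = -485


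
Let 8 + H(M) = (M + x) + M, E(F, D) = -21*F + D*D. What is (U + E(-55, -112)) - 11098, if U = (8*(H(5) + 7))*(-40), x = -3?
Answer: 681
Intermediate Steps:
E(F, D) = D² - 21*F (E(F, D) = -21*F + D² = D² - 21*F)
H(M) = -11 + 2*M (H(M) = -8 + ((M - 3) + M) = -8 + ((-3 + M) + M) = -8 + (-3 + 2*M) = -11 + 2*M)
U = -1920 (U = (8*((-11 + 2*5) + 7))*(-40) = (8*((-11 + 10) + 7))*(-40) = (8*(-1 + 7))*(-40) = (8*6)*(-40) = 48*(-40) = -1920)
(U + E(-55, -112)) - 11098 = (-1920 + ((-112)² - 21*(-55))) - 11098 = (-1920 + (12544 + 1155)) - 11098 = (-1920 + 13699) - 11098 = 11779 - 11098 = 681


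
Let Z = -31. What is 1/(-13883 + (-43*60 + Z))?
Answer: -1/16494 ≈ -6.0628e-5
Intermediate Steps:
1/(-13883 + (-43*60 + Z)) = 1/(-13883 + (-43*60 - 31)) = 1/(-13883 + (-2580 - 31)) = 1/(-13883 - 2611) = 1/(-16494) = -1/16494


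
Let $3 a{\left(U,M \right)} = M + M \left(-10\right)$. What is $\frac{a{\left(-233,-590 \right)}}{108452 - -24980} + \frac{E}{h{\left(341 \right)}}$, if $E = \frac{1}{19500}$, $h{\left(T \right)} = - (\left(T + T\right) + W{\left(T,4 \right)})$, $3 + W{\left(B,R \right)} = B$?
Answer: $\frac{338511217}{25518870000} \approx 0.013265$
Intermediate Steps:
$W{\left(B,R \right)} = -3 + B$
$h{\left(T \right)} = 3 - 3 T$ ($h{\left(T \right)} = - (\left(T + T\right) + \left(-3 + T\right)) = - (2 T + \left(-3 + T\right)) = - (-3 + 3 T) = 3 - 3 T$)
$E = \frac{1}{19500} \approx 5.1282 \cdot 10^{-5}$
$a{\left(U,M \right)} = - 3 M$ ($a{\left(U,M \right)} = \frac{M + M \left(-10\right)}{3} = \frac{M - 10 M}{3} = \frac{\left(-9\right) M}{3} = - 3 M$)
$\frac{a{\left(-233,-590 \right)}}{108452 - -24980} + \frac{E}{h{\left(341 \right)}} = \frac{\left(-3\right) \left(-590\right)}{108452 - -24980} + \frac{1}{19500 \left(3 - 1023\right)} = \frac{1770}{108452 + 24980} + \frac{1}{19500 \left(3 - 1023\right)} = \frac{1770}{133432} + \frac{1}{19500 \left(-1020\right)} = 1770 \cdot \frac{1}{133432} + \frac{1}{19500} \left(- \frac{1}{1020}\right) = \frac{885}{66716} - \frac{1}{19890000} = \frac{338511217}{25518870000}$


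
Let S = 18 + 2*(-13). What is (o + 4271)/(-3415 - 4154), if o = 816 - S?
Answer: -5095/7569 ≈ -0.67314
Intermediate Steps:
S = -8 (S = 18 - 26 = -8)
o = 824 (o = 816 - 1*(-8) = 816 + 8 = 824)
(o + 4271)/(-3415 - 4154) = (824 + 4271)/(-3415 - 4154) = 5095/(-7569) = 5095*(-1/7569) = -5095/7569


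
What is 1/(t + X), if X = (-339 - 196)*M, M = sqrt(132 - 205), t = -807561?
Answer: I/(-807561*I + 535*sqrt(73)) ≈ -1.2383e-6 + 7.0089e-9*I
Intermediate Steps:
M = I*sqrt(73) (M = sqrt(-73) = I*sqrt(73) ≈ 8.544*I)
X = -535*I*sqrt(73) (X = (-339 - 196)*(I*sqrt(73)) = -535*I*sqrt(73) ≈ -4571.0*I)
1/(t + X) = 1/(-807561 - 535*I*sqrt(73))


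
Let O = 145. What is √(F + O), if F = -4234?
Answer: I*√4089 ≈ 63.945*I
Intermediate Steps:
√(F + O) = √(-4234 + 145) = √(-4089) = I*√4089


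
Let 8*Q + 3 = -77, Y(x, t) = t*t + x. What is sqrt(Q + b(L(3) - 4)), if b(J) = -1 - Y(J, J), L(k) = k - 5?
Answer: I*sqrt(41) ≈ 6.4031*I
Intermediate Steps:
Y(x, t) = x + t**2 (Y(x, t) = t**2 + x = x + t**2)
L(k) = -5 + k
b(J) = -1 - J - J**2 (b(J) = -1 - (J + J**2) = -1 + (-J - J**2) = -1 - J - J**2)
Q = -10 (Q = -3/8 + (1/8)*(-77) = -3/8 - 77/8 = -10)
sqrt(Q + b(L(3) - 4)) = sqrt(-10 + (-1 - ((-5 + 3) - 4) - ((-5 + 3) - 4)**2)) = sqrt(-10 + (-1 - (-2 - 4) - (-2 - 4)**2)) = sqrt(-10 + (-1 - 1*(-6) - 1*(-6)**2)) = sqrt(-10 + (-1 + 6 - 1*36)) = sqrt(-10 + (-1 + 6 - 36)) = sqrt(-10 - 31) = sqrt(-41) = I*sqrt(41)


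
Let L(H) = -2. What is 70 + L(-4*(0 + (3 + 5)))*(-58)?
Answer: 186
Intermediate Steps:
70 + L(-4*(0 + (3 + 5)))*(-58) = 70 - 2*(-58) = 70 + 116 = 186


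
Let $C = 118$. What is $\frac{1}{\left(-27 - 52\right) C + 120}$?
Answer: $- \frac{1}{9202} \approx -0.00010867$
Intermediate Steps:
$\frac{1}{\left(-27 - 52\right) C + 120} = \frac{1}{\left(-27 - 52\right) 118 + 120} = \frac{1}{\left(-79\right) 118 + 120} = \frac{1}{-9322 + 120} = \frac{1}{-9202} = - \frac{1}{9202}$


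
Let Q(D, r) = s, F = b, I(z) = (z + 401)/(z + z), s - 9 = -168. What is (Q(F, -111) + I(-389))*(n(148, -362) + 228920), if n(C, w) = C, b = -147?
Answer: -14169459276/389 ≈ -3.6425e+7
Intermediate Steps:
s = -159 (s = 9 - 168 = -159)
I(z) = (401 + z)/(2*z) (I(z) = (401 + z)/((2*z)) = (401 + z)*(1/(2*z)) = (401 + z)/(2*z))
F = -147
Q(D, r) = -159
(Q(F, -111) + I(-389))*(n(148, -362) + 228920) = (-159 + (½)*(401 - 389)/(-389))*(148 + 228920) = (-159 + (½)*(-1/389)*12)*229068 = (-159 - 6/389)*229068 = -61857/389*229068 = -14169459276/389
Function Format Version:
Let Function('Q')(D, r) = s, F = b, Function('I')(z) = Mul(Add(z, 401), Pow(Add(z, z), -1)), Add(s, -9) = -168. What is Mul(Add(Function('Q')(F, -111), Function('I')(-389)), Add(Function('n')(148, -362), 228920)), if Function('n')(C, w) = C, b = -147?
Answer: Rational(-14169459276, 389) ≈ -3.6425e+7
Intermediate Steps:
s = -159 (s = Add(9, -168) = -159)
Function('I')(z) = Mul(Rational(1, 2), Pow(z, -1), Add(401, z)) (Function('I')(z) = Mul(Add(401, z), Pow(Mul(2, z), -1)) = Mul(Add(401, z), Mul(Rational(1, 2), Pow(z, -1))) = Mul(Rational(1, 2), Pow(z, -1), Add(401, z)))
F = -147
Function('Q')(D, r) = -159
Mul(Add(Function('Q')(F, -111), Function('I')(-389)), Add(Function('n')(148, -362), 228920)) = Mul(Add(-159, Mul(Rational(1, 2), Pow(-389, -1), Add(401, -389))), Add(148, 228920)) = Mul(Add(-159, Mul(Rational(1, 2), Rational(-1, 389), 12)), 229068) = Mul(Add(-159, Rational(-6, 389)), 229068) = Mul(Rational(-61857, 389), 229068) = Rational(-14169459276, 389)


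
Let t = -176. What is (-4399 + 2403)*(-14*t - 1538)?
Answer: -1848296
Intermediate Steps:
(-4399 + 2403)*(-14*t - 1538) = (-4399 + 2403)*(-14*(-176) - 1538) = -1996*(2464 - 1538) = -1996*926 = -1848296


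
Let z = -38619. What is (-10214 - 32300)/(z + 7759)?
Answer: 21257/15430 ≈ 1.3776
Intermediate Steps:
(-10214 - 32300)/(z + 7759) = (-10214 - 32300)/(-38619 + 7759) = -42514/(-30860) = -42514*(-1/30860) = 21257/15430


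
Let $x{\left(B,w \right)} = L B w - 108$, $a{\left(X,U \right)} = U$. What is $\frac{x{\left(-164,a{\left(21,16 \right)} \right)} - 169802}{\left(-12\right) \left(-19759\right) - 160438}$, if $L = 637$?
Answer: $- \frac{920699}{38335} \approx -24.017$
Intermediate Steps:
$x{\left(B,w \right)} = -108 + 637 B w$ ($x{\left(B,w \right)} = 637 B w - 108 = -108 + 637 B w$)
$\frac{x{\left(-164,a{\left(21,16 \right)} \right)} - 169802}{\left(-12\right) \left(-19759\right) - 160438} = \frac{\left(-108 + 637 \left(-164\right) 16\right) - 169802}{\left(-12\right) \left(-19759\right) - 160438} = \frac{\left(-108 - 1671488\right) - 169802}{237108 - 160438} = \frac{-1671596 - 169802}{76670} = \left(-1841398\right) \frac{1}{76670} = - \frac{920699}{38335}$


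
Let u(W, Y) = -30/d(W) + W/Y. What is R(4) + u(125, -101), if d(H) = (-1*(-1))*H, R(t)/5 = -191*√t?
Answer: -4826481/2525 ≈ -1911.5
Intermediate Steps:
R(t) = -955*√t (R(t) = 5*(-191*√t) = -955*√t)
d(H) = H (d(H) = 1*H = H)
u(W, Y) = -30/W + W/Y
R(4) + u(125, -101) = -955*√4 + (-30/125 + 125/(-101)) = -955*2 + (-30*1/125 + 125*(-1/101)) = -1910 + (-6/25 - 125/101) = -1910 - 3731/2525 = -4826481/2525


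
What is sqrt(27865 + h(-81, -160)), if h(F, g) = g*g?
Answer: 17*sqrt(185) ≈ 231.23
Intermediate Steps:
h(F, g) = g**2
sqrt(27865 + h(-81, -160)) = sqrt(27865 + (-160)**2) = sqrt(27865 + 25600) = sqrt(53465) = 17*sqrt(185)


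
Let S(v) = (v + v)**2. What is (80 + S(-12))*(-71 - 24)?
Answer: -62320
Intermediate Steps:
S(v) = 4*v**2 (S(v) = (2*v)**2 = 4*v**2)
(80 + S(-12))*(-71 - 24) = (80 + 4*(-12)**2)*(-71 - 24) = (80 + 4*144)*(-95) = (80 + 576)*(-95) = 656*(-95) = -62320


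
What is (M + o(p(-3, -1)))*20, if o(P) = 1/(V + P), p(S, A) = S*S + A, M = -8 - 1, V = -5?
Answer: -520/3 ≈ -173.33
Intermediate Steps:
M = -9
p(S, A) = A + S² (p(S, A) = S² + A = A + S²)
o(P) = 1/(-5 + P)
(M + o(p(-3, -1)))*20 = (-9 + 1/(-5 + (-1 + (-3)²)))*20 = (-9 + 1/(-5 + (-1 + 9)))*20 = (-9 + 1/(-5 + 8))*20 = (-9 + 1/3)*20 = (-9 + ⅓)*20 = -26/3*20 = -520/3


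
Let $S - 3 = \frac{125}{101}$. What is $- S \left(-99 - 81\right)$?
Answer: $\frac{77040}{101} \approx 762.77$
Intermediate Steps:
$S = \frac{428}{101}$ ($S = 3 + \frac{125}{101} = \frac{428}{101} \approx 4.2376$)
$- S \left(-99 - 81\right) = - \frac{428 \left(-99 - 81\right)}{101} = - \frac{428 \left(-180\right)}{101} = \left(-1\right) \left(- \frac{77040}{101}\right) = \frac{77040}{101}$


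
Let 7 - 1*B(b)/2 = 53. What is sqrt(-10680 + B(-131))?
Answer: 2*I*sqrt(2693) ≈ 103.79*I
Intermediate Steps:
B(b) = -92 (B(b) = 14 - 2*53 = 14 - 106 = -92)
sqrt(-10680 + B(-131)) = sqrt(-10680 - 92) = sqrt(-10772) = 2*I*sqrt(2693)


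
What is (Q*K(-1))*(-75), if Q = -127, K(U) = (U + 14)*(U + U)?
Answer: -247650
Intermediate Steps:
K(U) = 2*U*(14 + U) (K(U) = (14 + U)*(2*U) = 2*U*(14 + U))
(Q*K(-1))*(-75) = -254*(-1)*(14 - 1)*(-75) = -254*(-1)*13*(-75) = -127*(-26)*(-75) = 3302*(-75) = -247650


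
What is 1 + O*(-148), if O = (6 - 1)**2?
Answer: -3699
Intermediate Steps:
O = 25 (O = 5**2 = 25)
1 + O*(-148) = 1 + 25*(-148) = 1 - 3700 = -3699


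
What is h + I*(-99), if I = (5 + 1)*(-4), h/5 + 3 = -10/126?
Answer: 148718/63 ≈ 2360.6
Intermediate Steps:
h = -970/63 (h = -15 + 5*(-10/126) = -15 + 5*(-10*1/126) = -15 + 5*(-5/63) = -15 - 25/63 = -970/63 ≈ -15.397)
I = -24 (I = 6*(-4) = -24)
h + I*(-99) = -970/63 - 24*(-99) = -970/63 + 2376 = 148718/63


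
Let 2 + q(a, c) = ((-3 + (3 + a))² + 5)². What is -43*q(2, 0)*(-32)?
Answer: 108704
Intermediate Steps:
q(a, c) = -2 + (5 + a²)² (q(a, c) = -2 + ((-3 + (3 + a))² + 5)² = -2 + (a² + 5)² = -2 + (5 + a²)²)
-43*q(2, 0)*(-32) = -43*(-2 + (5 + 2²)²)*(-32) = -43*(-2 + (5 + 4)²)*(-32) = -43*(-2 + 9²)*(-32) = -43*(-2 + 81)*(-32) = -43*79*(-32) = -3397*(-32) = 108704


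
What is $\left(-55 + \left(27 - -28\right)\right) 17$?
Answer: $0$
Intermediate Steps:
$\left(-55 + \left(27 - -28\right)\right) 17 = \left(-55 + \left(27 + 28\right)\right) 17 = \left(-55 + 55\right) 17 = 0 \cdot 17 = 0$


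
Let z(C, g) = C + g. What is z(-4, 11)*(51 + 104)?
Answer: 1085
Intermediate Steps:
z(-4, 11)*(51 + 104) = (-4 + 11)*(51 + 104) = 7*155 = 1085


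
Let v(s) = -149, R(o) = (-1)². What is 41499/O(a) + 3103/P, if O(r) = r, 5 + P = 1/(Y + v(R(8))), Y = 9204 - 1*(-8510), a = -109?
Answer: -9585565431/9572816 ≈ -1001.3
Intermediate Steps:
R(o) = 1
Y = 17714 (Y = 9204 + 8510 = 17714)
P = -87824/17565 (P = -5 + 1/(17714 - 149) = -5 + 1/17565 = -87824/17565 ≈ -4.9999)
41499/O(a) + 3103/P = 41499/(-109) + 3103/(-87824/17565) = 41499*(-1/109) + 3103*(-17565/87824) = -41499/109 - 54504195/87824 = -9585565431/9572816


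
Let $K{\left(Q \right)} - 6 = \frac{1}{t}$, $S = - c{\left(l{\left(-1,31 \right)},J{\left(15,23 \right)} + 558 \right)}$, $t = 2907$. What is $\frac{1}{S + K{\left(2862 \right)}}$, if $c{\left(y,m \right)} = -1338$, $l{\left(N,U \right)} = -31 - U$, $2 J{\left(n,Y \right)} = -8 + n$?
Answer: $\frac{2907}{3907009} \approx 0.00074405$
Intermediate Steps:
$J{\left(n,Y \right)} = -4 + \frac{n}{2}$ ($J{\left(n,Y \right)} = \frac{-8 + n}{2} = -4 + \frac{n}{2}$)
$S = 1338$ ($S = \left(-1\right) \left(-1338\right) = 1338$)
$K{\left(Q \right)} = \frac{17443}{2907}$ ($K{\left(Q \right)} = 6 + \frac{1}{2907} = \frac{17443}{2907}$)
$\frac{1}{S + K{\left(2862 \right)}} = \frac{1}{1338 + \frac{17443}{2907}} = \frac{1}{\frac{3907009}{2907}} = \frac{2907}{3907009}$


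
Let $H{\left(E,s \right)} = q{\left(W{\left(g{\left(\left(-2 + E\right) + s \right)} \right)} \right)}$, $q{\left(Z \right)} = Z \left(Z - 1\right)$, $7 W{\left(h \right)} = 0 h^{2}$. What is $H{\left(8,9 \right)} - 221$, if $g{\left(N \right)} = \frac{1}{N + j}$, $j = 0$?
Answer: $-221$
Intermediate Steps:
$g{\left(N \right)} = \frac{1}{N}$ ($g{\left(N \right)} = \frac{1}{N + 0} = \frac{1}{N}$)
$W{\left(h \right)} = 0$ ($W{\left(h \right)} = \frac{0 h^{2}}{7} = \frac{1}{7} \cdot 0 = 0$)
$q{\left(Z \right)} = Z \left(-1 + Z\right)$
$H{\left(E,s \right)} = 0$ ($H{\left(E,s \right)} = 0 \left(-1 + 0\right) = 0 \left(-1\right) = 0$)
$H{\left(8,9 \right)} - 221 = 0 - 221 = -221$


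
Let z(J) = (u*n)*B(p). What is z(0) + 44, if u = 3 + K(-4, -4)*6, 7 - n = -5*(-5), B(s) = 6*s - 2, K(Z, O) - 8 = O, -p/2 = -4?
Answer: -22312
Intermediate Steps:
p = 8 (p = -2*(-4) = 8)
K(Z, O) = 8 + O
B(s) = -2 + 6*s
n = -18 (n = 7 - (-5)*(-5) = 7 - 1*25 = 7 - 25 = -18)
u = 27 (u = 3 + (8 - 4)*6 = 3 + 4*6 = 3 + 24 = 27)
z(J) = -22356 (z(J) = (27*(-18))*(-2 + 6*8) = -486*(-2 + 48) = -486*46 = -22356)
z(0) + 44 = -22356 + 44 = -22312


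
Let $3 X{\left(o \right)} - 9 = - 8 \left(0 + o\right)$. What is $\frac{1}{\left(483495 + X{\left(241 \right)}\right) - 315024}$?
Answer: $\frac{3}{503494} \approx 5.9584 \cdot 10^{-6}$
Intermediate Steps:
$X{\left(o \right)} = 3 - \frac{8 o}{3}$ ($X{\left(o \right)} = 3 + \frac{\left(-8\right) \left(0 + o\right)}{3} = 3 + \frac{\left(-8\right) o}{3} = 3 - \frac{8 o}{3}$)
$\frac{1}{\left(483495 + X{\left(241 \right)}\right) - 315024} = \frac{1}{\left(483495 + \left(3 - \frac{1928}{3}\right)\right) - 315024} = \frac{1}{\left(483495 - \frac{1919}{3}\right) - 315024} = \frac{1}{\frac{1448566}{3} - 315024} = \frac{1}{\frac{503494}{3}} = \frac{3}{503494}$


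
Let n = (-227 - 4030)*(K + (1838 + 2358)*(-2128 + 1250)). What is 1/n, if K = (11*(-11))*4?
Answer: 1/15685223004 ≈ 6.3754e-11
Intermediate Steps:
K = -484 (K = -121*4 = -484)
n = 15685223004 (n = (-227 - 4030)*(-484 + (1838 + 2358)*(-2128 + 1250)) = -4257*(-484 + 4196*(-878)) = -4257*(-484 - 3684088) = -4257*(-3684572) = 15685223004)
1/n = 1/15685223004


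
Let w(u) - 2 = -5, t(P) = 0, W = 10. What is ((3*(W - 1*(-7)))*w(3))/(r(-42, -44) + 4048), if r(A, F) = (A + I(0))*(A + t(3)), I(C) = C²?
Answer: -153/5812 ≈ -0.026325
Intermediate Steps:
w(u) = -3 (w(u) = 2 - 5 = -3)
r(A, F) = A² (r(A, F) = (A + 0²)*(A + 0) = (A + 0)*A = A*A = A²)
((3*(W - 1*(-7)))*w(3))/(r(-42, -44) + 4048) = ((3*(10 - 1*(-7)))*(-3))/((-42)² + 4048) = ((3*(10 + 7))*(-3))/(1764 + 4048) = ((3*17)*(-3))/5812 = (51*(-3))*(1/5812) = -153*1/5812 = -153/5812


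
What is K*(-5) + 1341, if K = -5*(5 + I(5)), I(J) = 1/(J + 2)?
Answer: 10287/7 ≈ 1469.6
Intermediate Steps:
I(J) = 1/(2 + J)
K = -180/7 (K = -5*(5 + 1/(2 + 5)) = -5*(5 + 1/7) = -5*36/7 = -180/7 ≈ -25.714)
K*(-5) + 1341 = -180/7*(-5) + 1341 = 900/7 + 1341 = 10287/7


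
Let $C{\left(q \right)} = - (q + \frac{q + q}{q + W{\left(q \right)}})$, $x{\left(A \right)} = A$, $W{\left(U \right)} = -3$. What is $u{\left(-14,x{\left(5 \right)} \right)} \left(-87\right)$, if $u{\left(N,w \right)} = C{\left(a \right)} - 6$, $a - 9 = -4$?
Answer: $1392$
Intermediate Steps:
$a = 5$ ($a = 9 - 4 = 5$)
$C{\left(q \right)} = - q - \frac{2 q}{-3 + q}$ ($C{\left(q \right)} = - (q + \frac{q + q}{q - 3}) = - (q + \frac{2 q}{-3 + q}) = - q - \frac{2 q}{-3 + q}$)
$u{\left(N,w \right)} = -16$ ($u{\left(N,w \right)} = \frac{5 \left(1 - 5\right)}{-3 + 5} - 6 = \frac{5 \left(1 - 5\right)}{2} - 6 = 5 \cdot \frac{1}{2} \left(-4\right) - 6 = -10 - 6 = -16$)
$u{\left(-14,x{\left(5 \right)} \right)} \left(-87\right) = \left(-16\right) \left(-87\right) = 1392$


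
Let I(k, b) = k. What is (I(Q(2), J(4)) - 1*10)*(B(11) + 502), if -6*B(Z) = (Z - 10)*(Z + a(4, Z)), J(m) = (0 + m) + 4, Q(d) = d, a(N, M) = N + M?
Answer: -11944/3 ≈ -3981.3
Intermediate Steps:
a(N, M) = M + N
J(m) = 4 + m (J(m) = m + 4 = 4 + m)
B(Z) = -(-10 + Z)*(4 + 2*Z)/6 (B(Z) = -(Z - 10)*(Z + (Z + 4))/6 = -(-10 + Z)*(Z + (4 + Z))/6 = -(-10 + Z)*(4 + 2*Z)/6)
(I(Q(2), J(4)) - 1*10)*(B(11) + 502) = (2 - 1*10)*((20/3 - 1/3*11**2 + (8/3)*11) + 502) = (2 - 10)*((20/3 - 1/3*121 + 88/3) + 502) = -8*((20/3 - 121/3 + 88/3) + 502) = -8*(-13/3 + 502) = -8*1493/3 = -11944/3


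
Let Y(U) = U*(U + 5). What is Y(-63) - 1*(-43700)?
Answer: 47354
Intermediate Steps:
Y(U) = U*(5 + U)
Y(-63) - 1*(-43700) = -63*(5 - 63) - 1*(-43700) = -63*(-58) + 43700 = 3654 + 43700 = 47354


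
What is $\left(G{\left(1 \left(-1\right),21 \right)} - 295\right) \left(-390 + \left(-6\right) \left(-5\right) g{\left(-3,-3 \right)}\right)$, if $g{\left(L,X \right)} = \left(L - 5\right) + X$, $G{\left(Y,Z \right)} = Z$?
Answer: $197280$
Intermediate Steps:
$g{\left(L,X \right)} = -5 + L + X$ ($g{\left(L,X \right)} = \left(-5 + L\right) + X = -5 + L + X$)
$\left(G{\left(1 \left(-1\right),21 \right)} - 295\right) \left(-390 + \left(-6\right) \left(-5\right) g{\left(-3,-3 \right)}\right) = \left(21 - 295\right) \left(-390 + \left(-6\right) \left(-5\right) \left(-5 - 3 - 3\right)\right) = - 274 \left(-390 + 30 \left(-11\right)\right) = - 274 \left(-390 - 330\right) = \left(-274\right) \left(-720\right) = 197280$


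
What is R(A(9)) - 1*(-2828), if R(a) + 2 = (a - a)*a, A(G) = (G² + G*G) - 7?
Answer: 2826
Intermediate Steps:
A(G) = -7 + 2*G² (A(G) = (G² + G²) - 7 = 2*G² - 7 = -7 + 2*G²)
R(a) = -2 (R(a) = -2 + (a - a)*a = -2 + 0*a = -2 + 0 = -2)
R(A(9)) - 1*(-2828) = -2 - 1*(-2828) = -2 + 2828 = 2826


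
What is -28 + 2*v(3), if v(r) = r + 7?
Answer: -8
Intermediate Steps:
v(r) = 7 + r
-28 + 2*v(3) = -28 + 2*(7 + 3) = -28 + 2*10 = -28 + 20 = -8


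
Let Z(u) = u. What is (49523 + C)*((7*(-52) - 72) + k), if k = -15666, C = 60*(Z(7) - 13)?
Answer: -791622626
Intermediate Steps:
C = -360 (C = 60*(7 - 13) = 60*(-6) = -360)
(49523 + C)*((7*(-52) - 72) + k) = (49523 - 360)*((7*(-52) - 72) - 15666) = 49163*((-364 - 72) - 15666) = 49163*(-436 - 15666) = 49163*(-16102) = -791622626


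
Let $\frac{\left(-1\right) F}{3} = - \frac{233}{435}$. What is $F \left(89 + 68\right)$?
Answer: $\frac{36581}{145} \approx 252.28$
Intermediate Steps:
$F = \frac{233}{145}$ ($F = - 3 \left(- \frac{233}{435}\right) = - 3 \left(\left(-233\right) \frac{1}{435}\right) = \left(-3\right) \left(- \frac{233}{435}\right) = \frac{233}{145} \approx 1.6069$)
$F \left(89 + 68\right) = \frac{233 \left(89 + 68\right)}{145} = \frac{233}{145} \cdot 157 = \frac{36581}{145}$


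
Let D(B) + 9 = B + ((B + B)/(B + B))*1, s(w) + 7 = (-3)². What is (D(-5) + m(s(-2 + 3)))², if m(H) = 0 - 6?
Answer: 361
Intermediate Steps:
s(w) = 2 (s(w) = -7 + (-3)² = -7 + 9 = 2)
m(H) = -6
D(B) = -8 + B (D(B) = -9 + (B + ((B + B)/(B + B))*1) = -9 + (B + ((2*B)/((2*B)))*1) = -9 + (B + ((2*B)*(1/(2*B)))*1) = -9 + (B + 1*1) = -9 + (B + 1) = -9 + (1 + B) = -8 + B)
(D(-5) + m(s(-2 + 3)))² = ((-8 - 5) - 6)² = (-13 - 6)² = (-19)² = 361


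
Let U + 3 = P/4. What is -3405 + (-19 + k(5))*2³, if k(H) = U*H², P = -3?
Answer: -4307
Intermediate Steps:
U = -15/4 (U = -3 - 3/4 = -3 - 3*¼ = -3 - ¾ = -15/4 ≈ -3.7500)
k(H) = -15*H²/4
-3405 + (-19 + k(5))*2³ = -3405 + (-19 - 15/4*5²)*2³ = -3405 + (-19 - 15/4*25)*8 = -3405 + (-19 - 375/4)*8 = -3405 - 451/4*8 = -3405 - 902 = -4307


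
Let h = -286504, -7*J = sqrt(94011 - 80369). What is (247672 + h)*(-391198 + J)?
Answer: 15191000736 + 38832*sqrt(13642)/7 ≈ 1.5192e+10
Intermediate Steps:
J = -sqrt(13642)/7 (J = -sqrt(94011 - 80369)/7 = -sqrt(13642)/7 ≈ -16.686)
(247672 + h)*(-391198 + J) = (247672 - 286504)*(-391198 - sqrt(13642)/7) = -38832*(-391198 - sqrt(13642)/7) = 15191000736 + 38832*sqrt(13642)/7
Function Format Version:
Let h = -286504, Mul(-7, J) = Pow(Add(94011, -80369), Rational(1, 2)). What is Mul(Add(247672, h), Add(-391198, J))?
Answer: Add(15191000736, Mul(Rational(38832, 7), Pow(13642, Rational(1, 2)))) ≈ 1.5192e+10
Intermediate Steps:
J = Mul(Rational(-1, 7), Pow(13642, Rational(1, 2))) (J = Mul(Rational(-1, 7), Pow(Add(94011, -80369), Rational(1, 2))) = Mul(Rational(-1, 7), Pow(13642, Rational(1, 2))) ≈ -16.686)
Mul(Add(247672, h), Add(-391198, J)) = Mul(Add(247672, -286504), Add(-391198, Mul(Rational(-1, 7), Pow(13642, Rational(1, 2))))) = Mul(-38832, Add(-391198, Mul(Rational(-1, 7), Pow(13642, Rational(1, 2))))) = Add(15191000736, Mul(Rational(38832, 7), Pow(13642, Rational(1, 2))))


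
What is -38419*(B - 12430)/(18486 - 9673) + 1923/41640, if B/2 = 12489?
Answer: -6691287125427/122324440 ≈ -54701.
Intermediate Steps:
B = 24978 (B = 2*12489 = 24978)
-38419*(B - 12430)/(18486 - 9673) + 1923/41640 = -38419*(24978 - 12430)/(18486 - 9673) + 1923/41640 = -38419/(8813/12548) + 1923*(1/41640) = -38419/(8813*(1/12548)) + 641/13880 = -38419/8813/12548 + 641/13880 = -38419*12548/8813 + 641/13880 = -482081612/8813 + 641/13880 = -6691287125427/122324440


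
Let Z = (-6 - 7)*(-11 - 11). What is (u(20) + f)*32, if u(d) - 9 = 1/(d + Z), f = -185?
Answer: -861680/153 ≈ -5631.9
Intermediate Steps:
Z = 286 (Z = -13*(-22) = 286)
u(d) = 9 + 1/(286 + d) (u(d) = 9 + 1/(d + 286) = 9 + 1/(286 + d))
(u(20) + f)*32 = ((2575 + 9*20)/(286 + 20) - 185)*32 = ((2575 + 180)/306 - 185)*32 = ((1/306)*2755 - 185)*32 = (2755/306 - 185)*32 = -53855/306*32 = -861680/153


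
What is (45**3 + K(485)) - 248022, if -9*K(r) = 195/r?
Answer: -45657040/291 ≈ -1.5690e+5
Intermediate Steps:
K(r) = -65/(3*r)
(45**3 + K(485)) - 248022 = (45**3 - 65/3/485) - 248022 = (91125 - 65/3*1/485) - 248022 = (91125 - 13/291) - 248022 = 26517362/291 - 248022 = -45657040/291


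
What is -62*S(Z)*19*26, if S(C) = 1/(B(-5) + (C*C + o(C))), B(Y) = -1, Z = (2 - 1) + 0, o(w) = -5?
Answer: 30628/5 ≈ 6125.6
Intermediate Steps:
Z = 1 (Z = 1 + 0 = 1)
S(C) = 1/(-6 + C²) (S(C) = 1/(-1 + (C*C - 5)) = 1/(-1 + (C² - 5)) = 1/(-1 + (-5 + C²)) = 1/(-6 + C²))
-62*S(Z)*19*26 = -62*19/(-6 + 1²)*26 = -62*19/(-6 + 1)*26 = -62*19/(-5)*26 = -62*(-⅕*19)*26 = -(-1178)*26/5 = -62*(-494/5) = 30628/5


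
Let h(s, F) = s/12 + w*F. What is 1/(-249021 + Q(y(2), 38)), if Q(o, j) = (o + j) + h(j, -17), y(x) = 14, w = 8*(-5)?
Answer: -6/1489715 ≈ -4.0276e-6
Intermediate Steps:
w = -40
h(s, F) = -40*F + s/12 (h(s, F) = s/12 - 40*F = -40*F + s/12)
Q(o, j) = 680 + o + 13*j/12 (Q(o, j) = (o + j) + (-40*(-17) + j/12) = (j + o) + (680 + j/12) = 680 + o + 13*j/12)
1/(-249021 + Q(y(2), 38)) = 1/(-249021 + (680 + 14 + (13/12)*38)) = 1/(-249021 + (680 + 14 + 247/6)) = 1/(-249021 + 4411/6) = 1/(-1489715/6) = -6/1489715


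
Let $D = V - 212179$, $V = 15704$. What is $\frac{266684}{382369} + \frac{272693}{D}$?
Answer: $- \frac{51872610817}{75125949275} \approx -0.69048$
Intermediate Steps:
$D = -196475$ ($D = 15704 - 212179 = -196475$)
$\frac{266684}{382369} + \frac{272693}{D} = \frac{266684}{382369} + \frac{272693}{-196475} = 266684 \cdot \frac{1}{382369} + 272693 \left(- \frac{1}{196475}\right) = \frac{266684}{382369} - \frac{272693}{196475} = - \frac{51872610817}{75125949275}$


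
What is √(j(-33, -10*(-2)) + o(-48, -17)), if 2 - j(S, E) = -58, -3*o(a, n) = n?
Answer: √591/3 ≈ 8.1035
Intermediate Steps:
o(a, n) = -n/3
j(S, E) = 60 (j(S, E) = 2 - 1*(-58) = 2 + 58 = 60)
√(j(-33, -10*(-2)) + o(-48, -17)) = √(60 - ⅓*(-17)) = √(60 + 17/3) = √(197/3) = √591/3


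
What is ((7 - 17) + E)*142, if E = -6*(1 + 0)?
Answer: -2272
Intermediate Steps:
E = -6 (E = -6*1 = -6)
((7 - 17) + E)*142 = ((7 - 17) - 6)*142 = (-10 - 6)*142 = -16*142 = -2272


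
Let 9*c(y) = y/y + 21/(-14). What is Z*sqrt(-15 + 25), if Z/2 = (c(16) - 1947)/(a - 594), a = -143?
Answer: 35047*sqrt(10)/6633 ≈ 16.709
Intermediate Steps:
c(y) = -1/18 (c(y) = (y/y + 21/(-14))/9 = (1 + 21*(-1/14))/9 = (1 - 3/2)/9 = (1/9)*(-1/2) = -1/18)
Z = 35047/6633 (Z = 2*((-1/18 - 1947)/(-143 - 594)) = 2*(-35047/18/(-737)) = 2*(-35047/18*(-1/737)) = 2*(35047/13266) = 35047/6633 ≈ 5.2837)
Z*sqrt(-15 + 25) = 35047*sqrt(-15 + 25)/6633 = 35047*sqrt(10)/6633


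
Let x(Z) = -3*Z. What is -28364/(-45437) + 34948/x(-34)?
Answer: 113630386/331041 ≈ 343.25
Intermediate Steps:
-28364/(-45437) + 34948/x(-34) = -28364/(-45437) + 34948/((-3*(-34))) = -28364*(-1/45437) + 34948/102 = 4052/6491 + 34948*(1/102) = 4052/6491 + 17474/51 = 113630386/331041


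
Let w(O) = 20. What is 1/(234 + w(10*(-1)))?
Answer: 1/254 ≈ 0.0039370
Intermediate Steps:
1/(234 + w(10*(-1))) = 1/(234 + 20) = 1/254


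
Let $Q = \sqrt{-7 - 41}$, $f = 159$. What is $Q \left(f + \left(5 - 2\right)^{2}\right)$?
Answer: $672 i \sqrt{3} \approx 1163.9 i$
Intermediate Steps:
$Q = 4 i \sqrt{3}$ ($Q = \sqrt{-48} = 4 i \sqrt{3} \approx 6.9282 i$)
$Q \left(f + \left(5 - 2\right)^{2}\right) = 4 i \sqrt{3} \left(159 + \left(5 - 2\right)^{2}\right) = 4 i \sqrt{3} \left(159 + 3^{2}\right) = 4 i \sqrt{3} \left(159 + 9\right) = 4 i \sqrt{3} \cdot 168 = 672 i \sqrt{3}$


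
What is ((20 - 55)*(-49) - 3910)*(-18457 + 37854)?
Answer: -42576415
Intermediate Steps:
((20 - 55)*(-49) - 3910)*(-18457 + 37854) = (-35*(-49) - 3910)*19397 = (1715 - 3910)*19397 = -2195*19397 = -42576415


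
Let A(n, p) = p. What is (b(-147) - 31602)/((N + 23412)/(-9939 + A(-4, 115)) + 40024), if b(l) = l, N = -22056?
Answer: -77975544/98298605 ≈ -0.79325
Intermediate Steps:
(b(-147) - 31602)/((N + 23412)/(-9939 + A(-4, 115)) + 40024) = (-147 - 31602)/((-22056 + 23412)/(-9939 + 115) + 40024) = -31749/(1356/(-9824) + 40024) = -31749/(1356*(-1/9824) + 40024) = -31749/(-339/2456 + 40024) = -31749/98298605/2456 = -31749*2456/98298605 = -77975544/98298605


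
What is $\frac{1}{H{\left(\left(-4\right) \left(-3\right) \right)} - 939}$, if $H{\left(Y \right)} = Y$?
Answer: $- \frac{1}{927} \approx -0.0010787$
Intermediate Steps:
$\frac{1}{H{\left(\left(-4\right) \left(-3\right) \right)} - 939} = \frac{1}{\left(-4\right) \left(-3\right) - 939} = \frac{1}{12 - 939} = \frac{1}{-927} = - \frac{1}{927}$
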